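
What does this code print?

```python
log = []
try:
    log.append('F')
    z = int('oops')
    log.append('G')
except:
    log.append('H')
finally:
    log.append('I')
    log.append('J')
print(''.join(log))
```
FHIJ

Code before exception runs, then except, then all of finally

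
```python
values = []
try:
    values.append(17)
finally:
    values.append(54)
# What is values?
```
[17, 54]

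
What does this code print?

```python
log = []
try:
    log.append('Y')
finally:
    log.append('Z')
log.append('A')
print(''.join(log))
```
YZA

try/finally without except, no exception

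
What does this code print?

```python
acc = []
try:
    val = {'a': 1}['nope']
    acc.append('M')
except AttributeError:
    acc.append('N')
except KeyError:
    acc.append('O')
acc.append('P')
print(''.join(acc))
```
OP

KeyError is caught by its specific handler, not AttributeError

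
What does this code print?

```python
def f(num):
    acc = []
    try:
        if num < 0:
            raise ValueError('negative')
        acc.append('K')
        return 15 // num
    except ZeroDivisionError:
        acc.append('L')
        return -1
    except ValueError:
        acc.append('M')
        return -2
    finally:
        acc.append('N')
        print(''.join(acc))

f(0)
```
KLN

num=0 causes ZeroDivisionError, caught, finally prints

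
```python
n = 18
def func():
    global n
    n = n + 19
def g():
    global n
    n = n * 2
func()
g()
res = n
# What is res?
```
74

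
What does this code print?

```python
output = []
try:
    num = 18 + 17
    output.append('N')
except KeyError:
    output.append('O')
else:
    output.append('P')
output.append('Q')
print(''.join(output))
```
NPQ

else block runs when no exception occurs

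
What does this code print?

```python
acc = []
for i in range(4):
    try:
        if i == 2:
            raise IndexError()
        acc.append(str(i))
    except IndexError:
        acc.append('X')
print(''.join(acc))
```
01X3

Exception on i=2 caught, loop continues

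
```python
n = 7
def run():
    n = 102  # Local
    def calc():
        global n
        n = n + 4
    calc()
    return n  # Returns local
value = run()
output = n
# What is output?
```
11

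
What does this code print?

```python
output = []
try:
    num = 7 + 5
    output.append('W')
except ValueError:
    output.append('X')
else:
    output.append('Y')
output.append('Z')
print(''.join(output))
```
WYZ

else block runs when no exception occurs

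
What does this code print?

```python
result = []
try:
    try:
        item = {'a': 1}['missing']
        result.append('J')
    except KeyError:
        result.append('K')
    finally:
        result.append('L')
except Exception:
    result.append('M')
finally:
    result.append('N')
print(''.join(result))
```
KLN

Both finally blocks run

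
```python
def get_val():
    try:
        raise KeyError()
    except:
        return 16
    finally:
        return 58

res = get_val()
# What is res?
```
58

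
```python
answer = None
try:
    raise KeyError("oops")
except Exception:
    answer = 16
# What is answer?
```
16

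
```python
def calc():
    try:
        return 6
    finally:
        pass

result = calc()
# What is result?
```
6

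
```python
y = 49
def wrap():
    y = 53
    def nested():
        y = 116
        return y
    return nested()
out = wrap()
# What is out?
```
116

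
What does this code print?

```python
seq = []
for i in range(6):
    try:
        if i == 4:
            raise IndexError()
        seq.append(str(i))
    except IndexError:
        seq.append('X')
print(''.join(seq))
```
0123X5

Exception on i=4 caught, loop continues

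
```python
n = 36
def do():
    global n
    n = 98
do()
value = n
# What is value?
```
98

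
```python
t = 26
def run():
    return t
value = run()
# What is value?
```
26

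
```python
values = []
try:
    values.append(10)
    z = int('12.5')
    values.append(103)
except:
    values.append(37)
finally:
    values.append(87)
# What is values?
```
[10, 37, 87]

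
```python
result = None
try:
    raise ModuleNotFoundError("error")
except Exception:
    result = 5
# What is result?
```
5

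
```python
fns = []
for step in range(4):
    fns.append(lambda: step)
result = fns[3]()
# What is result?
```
3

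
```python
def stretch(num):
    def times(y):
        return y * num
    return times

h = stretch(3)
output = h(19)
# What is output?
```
57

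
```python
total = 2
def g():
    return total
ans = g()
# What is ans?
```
2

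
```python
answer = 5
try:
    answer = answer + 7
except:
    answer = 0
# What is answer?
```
12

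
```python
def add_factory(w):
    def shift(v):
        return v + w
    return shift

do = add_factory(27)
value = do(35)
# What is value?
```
62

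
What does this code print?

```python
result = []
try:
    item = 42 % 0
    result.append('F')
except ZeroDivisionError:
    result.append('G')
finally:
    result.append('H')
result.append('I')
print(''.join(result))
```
GHI

finally always runs, even after exception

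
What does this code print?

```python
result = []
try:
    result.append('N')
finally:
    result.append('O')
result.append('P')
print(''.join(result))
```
NOP

try/finally without except, no exception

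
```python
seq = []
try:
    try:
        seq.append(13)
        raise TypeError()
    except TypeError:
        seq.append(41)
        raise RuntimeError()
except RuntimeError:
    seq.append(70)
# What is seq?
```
[13, 41, 70]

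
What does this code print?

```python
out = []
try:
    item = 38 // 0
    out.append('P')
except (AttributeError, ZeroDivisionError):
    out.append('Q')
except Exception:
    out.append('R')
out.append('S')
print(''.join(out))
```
QS

ZeroDivisionError matches tuple containing it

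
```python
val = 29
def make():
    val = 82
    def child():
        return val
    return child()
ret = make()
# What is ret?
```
82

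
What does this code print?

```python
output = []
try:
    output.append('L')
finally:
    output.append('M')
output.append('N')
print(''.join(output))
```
LMN

try/finally without except, no exception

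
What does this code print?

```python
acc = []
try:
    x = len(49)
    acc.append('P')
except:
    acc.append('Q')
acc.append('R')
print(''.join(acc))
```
QR

Exception raised in try, caught by bare except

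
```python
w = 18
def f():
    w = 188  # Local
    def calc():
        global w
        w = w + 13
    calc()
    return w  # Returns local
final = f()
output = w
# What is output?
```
31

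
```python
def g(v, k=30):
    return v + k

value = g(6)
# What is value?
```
36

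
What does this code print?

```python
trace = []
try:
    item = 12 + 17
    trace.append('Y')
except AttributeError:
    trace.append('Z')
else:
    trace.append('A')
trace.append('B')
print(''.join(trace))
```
YAB

else block runs when no exception occurs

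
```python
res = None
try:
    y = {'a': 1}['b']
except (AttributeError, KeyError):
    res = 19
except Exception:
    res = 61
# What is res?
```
19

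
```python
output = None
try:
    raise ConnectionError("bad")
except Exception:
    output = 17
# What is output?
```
17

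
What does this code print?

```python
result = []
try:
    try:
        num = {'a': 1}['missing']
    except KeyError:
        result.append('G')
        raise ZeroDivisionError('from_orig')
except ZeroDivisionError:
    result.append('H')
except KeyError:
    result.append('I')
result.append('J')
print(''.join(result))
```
GHJ

ZeroDivisionError raised and caught, original KeyError not re-raised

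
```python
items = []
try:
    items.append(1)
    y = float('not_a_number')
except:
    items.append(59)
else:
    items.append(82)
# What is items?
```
[1, 59]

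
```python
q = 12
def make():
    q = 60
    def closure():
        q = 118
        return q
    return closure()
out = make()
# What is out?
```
118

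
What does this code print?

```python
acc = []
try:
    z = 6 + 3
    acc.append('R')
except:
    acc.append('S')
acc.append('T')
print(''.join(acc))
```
RT

No exception, try block completes normally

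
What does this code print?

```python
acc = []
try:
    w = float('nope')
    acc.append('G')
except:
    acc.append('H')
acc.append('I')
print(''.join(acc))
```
HI

Exception raised in try, caught by bare except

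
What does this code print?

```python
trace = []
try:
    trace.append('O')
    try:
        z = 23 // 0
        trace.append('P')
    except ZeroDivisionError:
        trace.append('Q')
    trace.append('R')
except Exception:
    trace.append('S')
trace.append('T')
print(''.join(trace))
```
OQRT

Inner exception caught by inner handler, outer continues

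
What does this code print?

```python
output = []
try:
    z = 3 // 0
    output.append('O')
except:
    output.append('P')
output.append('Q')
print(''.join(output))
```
PQ

Exception raised in try, caught by bare except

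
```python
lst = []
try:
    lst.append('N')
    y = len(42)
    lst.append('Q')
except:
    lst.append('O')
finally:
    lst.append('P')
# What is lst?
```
['N', 'O', 'P']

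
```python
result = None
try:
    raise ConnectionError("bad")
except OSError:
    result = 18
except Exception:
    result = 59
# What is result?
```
18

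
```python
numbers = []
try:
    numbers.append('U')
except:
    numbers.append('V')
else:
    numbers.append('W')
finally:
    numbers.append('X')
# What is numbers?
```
['U', 'W', 'X']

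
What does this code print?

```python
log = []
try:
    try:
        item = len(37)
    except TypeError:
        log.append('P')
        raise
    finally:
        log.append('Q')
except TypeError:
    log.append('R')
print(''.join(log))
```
PQR

finally runs before re-raised exception propagates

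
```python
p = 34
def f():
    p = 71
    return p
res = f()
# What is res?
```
71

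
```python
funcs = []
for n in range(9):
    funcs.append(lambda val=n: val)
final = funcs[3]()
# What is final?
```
3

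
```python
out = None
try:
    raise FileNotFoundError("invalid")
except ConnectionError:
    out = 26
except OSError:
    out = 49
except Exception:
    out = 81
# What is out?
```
49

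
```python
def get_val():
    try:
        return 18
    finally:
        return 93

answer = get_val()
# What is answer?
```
93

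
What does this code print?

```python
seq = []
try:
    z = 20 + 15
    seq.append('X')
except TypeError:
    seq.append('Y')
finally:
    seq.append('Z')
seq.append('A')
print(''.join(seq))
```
XZA

finally runs after normal execution too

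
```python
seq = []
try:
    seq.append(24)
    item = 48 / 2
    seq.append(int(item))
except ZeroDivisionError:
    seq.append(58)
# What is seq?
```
[24, 24]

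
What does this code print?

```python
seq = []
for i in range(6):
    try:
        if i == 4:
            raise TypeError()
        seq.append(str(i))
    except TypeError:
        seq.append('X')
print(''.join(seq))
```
0123X5

Exception on i=4 caught, loop continues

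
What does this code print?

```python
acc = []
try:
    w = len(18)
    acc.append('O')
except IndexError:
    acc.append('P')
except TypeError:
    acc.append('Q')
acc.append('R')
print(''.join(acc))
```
QR

TypeError is caught by its specific handler, not IndexError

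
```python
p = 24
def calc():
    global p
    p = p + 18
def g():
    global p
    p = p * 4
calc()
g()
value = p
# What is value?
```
168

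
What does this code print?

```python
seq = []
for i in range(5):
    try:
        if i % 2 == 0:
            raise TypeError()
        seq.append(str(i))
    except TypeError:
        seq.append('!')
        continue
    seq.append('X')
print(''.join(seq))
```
!1X!3X!

continue in except skips rest of loop body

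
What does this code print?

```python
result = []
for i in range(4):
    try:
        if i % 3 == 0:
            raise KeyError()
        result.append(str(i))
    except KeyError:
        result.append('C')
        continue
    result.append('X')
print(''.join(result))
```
C1X2XC

continue in except skips rest of loop body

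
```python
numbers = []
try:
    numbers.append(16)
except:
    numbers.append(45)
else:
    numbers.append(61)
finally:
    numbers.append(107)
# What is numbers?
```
[16, 61, 107]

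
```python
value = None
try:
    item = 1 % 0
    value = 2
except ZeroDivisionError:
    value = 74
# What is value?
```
74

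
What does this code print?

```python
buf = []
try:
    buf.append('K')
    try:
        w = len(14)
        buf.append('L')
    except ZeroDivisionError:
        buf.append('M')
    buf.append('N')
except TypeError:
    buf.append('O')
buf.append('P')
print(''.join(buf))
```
KOP

Inner handler doesn't match, propagates to outer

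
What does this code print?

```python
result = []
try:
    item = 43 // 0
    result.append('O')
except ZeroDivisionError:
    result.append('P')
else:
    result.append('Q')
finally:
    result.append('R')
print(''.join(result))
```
PR

Exception: except runs, else skipped, finally runs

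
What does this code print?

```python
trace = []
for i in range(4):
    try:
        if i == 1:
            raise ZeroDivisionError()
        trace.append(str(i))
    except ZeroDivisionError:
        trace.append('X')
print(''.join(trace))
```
0X23

Exception on i=1 caught, loop continues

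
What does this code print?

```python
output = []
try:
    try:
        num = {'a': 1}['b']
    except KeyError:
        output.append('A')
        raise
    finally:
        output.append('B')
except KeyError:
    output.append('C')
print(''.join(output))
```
ABC

finally runs before re-raised exception propagates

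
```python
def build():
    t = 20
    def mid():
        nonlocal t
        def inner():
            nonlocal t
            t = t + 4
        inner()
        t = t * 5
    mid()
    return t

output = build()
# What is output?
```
120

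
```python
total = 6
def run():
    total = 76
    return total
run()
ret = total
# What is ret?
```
6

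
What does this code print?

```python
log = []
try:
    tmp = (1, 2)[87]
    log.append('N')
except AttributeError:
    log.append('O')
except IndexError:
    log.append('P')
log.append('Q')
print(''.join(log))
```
PQ

IndexError is caught by its specific handler, not AttributeError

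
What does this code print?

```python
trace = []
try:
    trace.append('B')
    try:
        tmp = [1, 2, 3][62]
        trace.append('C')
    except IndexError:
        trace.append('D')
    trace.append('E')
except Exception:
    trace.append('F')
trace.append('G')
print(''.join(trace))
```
BDEG

Inner exception caught by inner handler, outer continues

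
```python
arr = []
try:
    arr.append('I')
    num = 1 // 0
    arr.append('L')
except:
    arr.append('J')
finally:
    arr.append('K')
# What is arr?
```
['I', 'J', 'K']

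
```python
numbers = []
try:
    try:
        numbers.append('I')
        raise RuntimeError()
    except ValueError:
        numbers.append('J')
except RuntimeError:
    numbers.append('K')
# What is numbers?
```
['I', 'K']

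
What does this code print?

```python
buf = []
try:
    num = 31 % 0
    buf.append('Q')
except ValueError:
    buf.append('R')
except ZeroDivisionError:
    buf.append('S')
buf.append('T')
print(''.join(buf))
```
ST

ZeroDivisionError is caught by its specific handler, not ValueError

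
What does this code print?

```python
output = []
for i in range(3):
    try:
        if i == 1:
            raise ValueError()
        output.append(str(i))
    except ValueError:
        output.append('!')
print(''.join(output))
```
0!2

Exception on i=1 caught, loop continues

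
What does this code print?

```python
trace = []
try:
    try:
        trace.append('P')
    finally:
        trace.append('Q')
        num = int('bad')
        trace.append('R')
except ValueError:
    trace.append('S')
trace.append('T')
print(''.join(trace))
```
PQST

Exception in inner finally caught by outer except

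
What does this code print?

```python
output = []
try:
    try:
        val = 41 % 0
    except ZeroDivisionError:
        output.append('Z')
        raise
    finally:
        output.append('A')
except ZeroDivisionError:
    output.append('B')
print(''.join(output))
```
ZAB

finally runs before re-raised exception propagates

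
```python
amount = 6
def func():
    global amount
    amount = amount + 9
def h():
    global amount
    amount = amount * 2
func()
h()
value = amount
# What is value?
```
30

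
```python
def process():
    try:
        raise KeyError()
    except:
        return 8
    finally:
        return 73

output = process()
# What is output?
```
73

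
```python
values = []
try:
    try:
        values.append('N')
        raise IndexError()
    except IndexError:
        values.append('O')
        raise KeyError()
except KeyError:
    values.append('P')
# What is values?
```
['N', 'O', 'P']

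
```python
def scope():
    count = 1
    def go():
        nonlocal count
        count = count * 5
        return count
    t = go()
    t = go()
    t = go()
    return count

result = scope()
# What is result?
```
125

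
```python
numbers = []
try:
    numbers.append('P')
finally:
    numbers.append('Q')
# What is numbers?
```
['P', 'Q']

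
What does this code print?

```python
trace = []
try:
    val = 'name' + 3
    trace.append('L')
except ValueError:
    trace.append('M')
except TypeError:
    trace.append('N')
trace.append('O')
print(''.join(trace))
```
NO

TypeError is caught by its specific handler, not ValueError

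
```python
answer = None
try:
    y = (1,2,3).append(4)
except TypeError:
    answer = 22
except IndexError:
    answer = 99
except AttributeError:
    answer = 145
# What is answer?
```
145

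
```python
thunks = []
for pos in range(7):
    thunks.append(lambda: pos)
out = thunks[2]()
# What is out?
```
6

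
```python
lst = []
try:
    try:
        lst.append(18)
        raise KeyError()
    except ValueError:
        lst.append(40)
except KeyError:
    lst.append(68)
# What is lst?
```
[18, 68]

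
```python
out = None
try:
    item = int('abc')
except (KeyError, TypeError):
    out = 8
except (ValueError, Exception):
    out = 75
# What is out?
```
75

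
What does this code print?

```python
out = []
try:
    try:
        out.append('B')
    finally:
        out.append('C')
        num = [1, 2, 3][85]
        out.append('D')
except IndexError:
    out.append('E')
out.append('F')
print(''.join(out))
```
BCEF

Exception in inner finally caught by outer except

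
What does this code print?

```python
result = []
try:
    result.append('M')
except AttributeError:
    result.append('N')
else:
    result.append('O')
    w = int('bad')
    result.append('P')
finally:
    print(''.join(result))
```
MO

Try succeeds, else appends 'O', ValueError in else is uncaught, finally prints before exception propagates ('P' never appended)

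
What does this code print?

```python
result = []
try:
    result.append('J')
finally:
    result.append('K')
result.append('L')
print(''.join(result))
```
JKL

try/finally without except, no exception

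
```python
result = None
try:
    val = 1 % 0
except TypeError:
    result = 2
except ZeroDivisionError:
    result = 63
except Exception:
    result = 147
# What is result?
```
63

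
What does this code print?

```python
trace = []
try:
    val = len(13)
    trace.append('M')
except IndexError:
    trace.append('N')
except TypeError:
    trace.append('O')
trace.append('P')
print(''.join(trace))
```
OP

TypeError is caught by its specific handler, not IndexError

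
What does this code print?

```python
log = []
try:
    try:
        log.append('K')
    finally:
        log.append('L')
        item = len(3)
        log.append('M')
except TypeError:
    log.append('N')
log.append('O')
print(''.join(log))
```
KLNO

Exception in inner finally caught by outer except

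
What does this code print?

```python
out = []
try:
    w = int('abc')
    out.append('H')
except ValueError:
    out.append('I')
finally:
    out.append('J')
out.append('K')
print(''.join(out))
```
IJK

finally always runs, even after exception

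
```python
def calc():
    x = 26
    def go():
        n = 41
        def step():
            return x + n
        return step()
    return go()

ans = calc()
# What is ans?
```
67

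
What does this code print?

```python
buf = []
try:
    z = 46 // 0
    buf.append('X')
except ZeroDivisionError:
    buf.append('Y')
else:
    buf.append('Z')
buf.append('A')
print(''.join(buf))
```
YA

else block skipped when exception is caught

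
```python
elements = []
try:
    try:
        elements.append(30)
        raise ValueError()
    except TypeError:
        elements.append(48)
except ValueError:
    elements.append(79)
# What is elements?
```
[30, 79]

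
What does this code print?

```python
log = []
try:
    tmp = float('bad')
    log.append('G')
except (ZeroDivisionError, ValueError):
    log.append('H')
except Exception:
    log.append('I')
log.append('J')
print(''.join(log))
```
HJ

ValueError matches tuple containing it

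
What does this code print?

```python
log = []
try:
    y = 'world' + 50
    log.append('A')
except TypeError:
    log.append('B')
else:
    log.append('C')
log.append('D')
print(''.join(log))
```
BD

else block skipped when exception is caught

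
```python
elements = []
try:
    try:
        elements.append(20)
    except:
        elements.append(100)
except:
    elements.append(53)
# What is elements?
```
[20]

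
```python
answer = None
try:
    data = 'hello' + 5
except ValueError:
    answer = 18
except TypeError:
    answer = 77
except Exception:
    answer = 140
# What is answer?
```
77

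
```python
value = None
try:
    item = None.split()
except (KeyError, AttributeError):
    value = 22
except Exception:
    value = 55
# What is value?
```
22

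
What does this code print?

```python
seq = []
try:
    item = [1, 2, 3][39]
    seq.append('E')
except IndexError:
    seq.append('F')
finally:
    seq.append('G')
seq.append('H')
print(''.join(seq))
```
FGH

finally always runs, even after exception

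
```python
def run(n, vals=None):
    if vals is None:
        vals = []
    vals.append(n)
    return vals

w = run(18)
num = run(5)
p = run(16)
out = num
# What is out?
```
[5]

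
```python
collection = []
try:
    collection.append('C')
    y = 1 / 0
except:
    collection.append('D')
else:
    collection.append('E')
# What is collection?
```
['C', 'D']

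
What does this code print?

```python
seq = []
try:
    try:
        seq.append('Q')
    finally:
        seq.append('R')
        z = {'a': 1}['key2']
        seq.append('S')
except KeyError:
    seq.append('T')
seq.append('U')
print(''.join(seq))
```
QRTU

Exception in inner finally caught by outer except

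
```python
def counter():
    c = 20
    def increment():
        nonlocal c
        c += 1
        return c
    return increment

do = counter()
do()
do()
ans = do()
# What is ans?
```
23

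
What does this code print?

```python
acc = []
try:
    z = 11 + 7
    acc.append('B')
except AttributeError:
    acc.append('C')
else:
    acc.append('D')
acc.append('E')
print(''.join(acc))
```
BDE

else block runs when no exception occurs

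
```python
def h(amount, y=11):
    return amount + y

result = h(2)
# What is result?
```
13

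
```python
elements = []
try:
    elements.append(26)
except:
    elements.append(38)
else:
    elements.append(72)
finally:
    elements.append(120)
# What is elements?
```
[26, 72, 120]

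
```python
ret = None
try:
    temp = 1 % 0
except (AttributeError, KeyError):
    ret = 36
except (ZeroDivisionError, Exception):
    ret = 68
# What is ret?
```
68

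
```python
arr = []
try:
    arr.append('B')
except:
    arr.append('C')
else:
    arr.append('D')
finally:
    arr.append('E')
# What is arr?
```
['B', 'D', 'E']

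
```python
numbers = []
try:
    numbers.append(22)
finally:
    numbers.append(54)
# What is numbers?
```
[22, 54]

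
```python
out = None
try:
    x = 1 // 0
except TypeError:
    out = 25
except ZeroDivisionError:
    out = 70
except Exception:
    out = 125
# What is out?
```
70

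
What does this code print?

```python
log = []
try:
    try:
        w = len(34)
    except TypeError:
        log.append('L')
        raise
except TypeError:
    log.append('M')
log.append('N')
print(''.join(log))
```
LMN

raise without argument re-raises current exception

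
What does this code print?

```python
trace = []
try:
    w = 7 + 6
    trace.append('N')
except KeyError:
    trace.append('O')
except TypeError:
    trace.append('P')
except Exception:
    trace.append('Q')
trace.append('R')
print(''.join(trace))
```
NR

No exception, try block completes normally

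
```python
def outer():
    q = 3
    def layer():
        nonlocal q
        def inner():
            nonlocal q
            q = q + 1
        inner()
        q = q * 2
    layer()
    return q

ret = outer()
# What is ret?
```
8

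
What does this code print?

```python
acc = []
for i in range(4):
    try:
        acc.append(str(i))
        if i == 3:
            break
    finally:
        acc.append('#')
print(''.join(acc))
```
0#1#2#3#

finally runs even when breaking out of loop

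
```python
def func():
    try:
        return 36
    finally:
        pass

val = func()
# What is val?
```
36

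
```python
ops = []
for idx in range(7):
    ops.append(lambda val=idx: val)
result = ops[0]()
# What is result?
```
0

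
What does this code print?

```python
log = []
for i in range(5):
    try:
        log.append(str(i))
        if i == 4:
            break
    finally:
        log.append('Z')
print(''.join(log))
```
0Z1Z2Z3Z4Z

finally runs even when breaking out of loop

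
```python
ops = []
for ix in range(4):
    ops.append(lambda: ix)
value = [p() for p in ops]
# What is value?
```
[3, 3, 3, 3]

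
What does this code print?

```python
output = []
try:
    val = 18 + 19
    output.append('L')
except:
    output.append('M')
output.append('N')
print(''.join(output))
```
LN

No exception, try block completes normally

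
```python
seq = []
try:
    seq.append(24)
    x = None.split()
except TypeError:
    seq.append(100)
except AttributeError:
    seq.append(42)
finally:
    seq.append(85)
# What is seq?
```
[24, 42, 85]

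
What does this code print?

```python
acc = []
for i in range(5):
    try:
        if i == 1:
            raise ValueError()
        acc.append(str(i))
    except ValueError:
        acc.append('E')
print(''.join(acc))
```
0E234

Exception on i=1 caught, loop continues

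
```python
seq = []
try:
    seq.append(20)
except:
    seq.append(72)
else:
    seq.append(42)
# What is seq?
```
[20, 42]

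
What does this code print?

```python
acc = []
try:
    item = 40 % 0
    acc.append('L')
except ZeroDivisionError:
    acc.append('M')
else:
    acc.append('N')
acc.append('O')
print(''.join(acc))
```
MO

else block skipped when exception is caught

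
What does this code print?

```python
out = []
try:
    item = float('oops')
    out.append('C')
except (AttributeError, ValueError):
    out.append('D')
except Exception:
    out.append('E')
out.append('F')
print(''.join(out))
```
DF

ValueError matches tuple containing it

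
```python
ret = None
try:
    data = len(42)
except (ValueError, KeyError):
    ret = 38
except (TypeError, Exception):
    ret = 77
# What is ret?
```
77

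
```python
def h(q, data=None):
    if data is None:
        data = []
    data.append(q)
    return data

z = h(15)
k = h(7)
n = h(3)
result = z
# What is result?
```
[15]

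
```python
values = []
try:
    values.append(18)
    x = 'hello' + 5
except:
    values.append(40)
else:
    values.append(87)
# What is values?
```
[18, 40]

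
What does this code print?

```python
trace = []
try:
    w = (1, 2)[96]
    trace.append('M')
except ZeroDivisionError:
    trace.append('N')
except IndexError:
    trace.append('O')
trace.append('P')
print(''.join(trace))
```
OP

IndexError is caught by its specific handler, not ZeroDivisionError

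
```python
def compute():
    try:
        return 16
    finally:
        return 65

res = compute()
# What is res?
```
65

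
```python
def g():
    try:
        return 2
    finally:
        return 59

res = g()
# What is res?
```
59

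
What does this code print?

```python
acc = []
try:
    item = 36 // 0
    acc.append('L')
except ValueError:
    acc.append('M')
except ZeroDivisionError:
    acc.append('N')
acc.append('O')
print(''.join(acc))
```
NO

ZeroDivisionError is caught by its specific handler, not ValueError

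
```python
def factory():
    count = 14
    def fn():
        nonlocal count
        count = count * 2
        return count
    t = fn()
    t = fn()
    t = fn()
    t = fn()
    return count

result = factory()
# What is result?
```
224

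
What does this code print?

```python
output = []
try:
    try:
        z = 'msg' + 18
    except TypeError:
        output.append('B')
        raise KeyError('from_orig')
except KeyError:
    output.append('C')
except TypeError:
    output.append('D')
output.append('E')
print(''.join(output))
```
BCE

KeyError raised and caught, original TypeError not re-raised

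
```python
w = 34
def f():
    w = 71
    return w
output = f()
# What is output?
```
71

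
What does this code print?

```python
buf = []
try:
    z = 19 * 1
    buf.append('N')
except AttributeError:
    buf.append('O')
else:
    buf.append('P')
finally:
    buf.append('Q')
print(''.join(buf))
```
NPQ

else runs before finally when no exception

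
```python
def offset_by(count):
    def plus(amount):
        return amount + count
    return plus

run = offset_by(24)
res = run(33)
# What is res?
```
57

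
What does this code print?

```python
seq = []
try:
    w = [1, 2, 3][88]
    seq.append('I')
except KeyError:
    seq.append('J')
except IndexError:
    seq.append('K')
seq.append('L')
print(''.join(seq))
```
KL

IndexError is caught by its specific handler, not KeyError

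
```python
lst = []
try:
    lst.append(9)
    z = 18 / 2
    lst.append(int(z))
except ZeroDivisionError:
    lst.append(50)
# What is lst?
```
[9, 9]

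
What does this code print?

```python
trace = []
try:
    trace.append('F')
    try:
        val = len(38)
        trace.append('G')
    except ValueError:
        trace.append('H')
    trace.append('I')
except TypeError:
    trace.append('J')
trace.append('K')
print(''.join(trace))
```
FJK

Inner handler doesn't match, propagates to outer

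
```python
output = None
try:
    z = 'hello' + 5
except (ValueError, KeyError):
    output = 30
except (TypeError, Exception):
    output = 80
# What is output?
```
80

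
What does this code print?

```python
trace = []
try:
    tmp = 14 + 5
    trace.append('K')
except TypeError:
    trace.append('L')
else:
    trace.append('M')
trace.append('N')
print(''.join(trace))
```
KMN

else block runs when no exception occurs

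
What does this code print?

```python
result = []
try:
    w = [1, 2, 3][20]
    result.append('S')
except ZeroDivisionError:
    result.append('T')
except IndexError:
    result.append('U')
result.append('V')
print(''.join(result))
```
UV

IndexError is caught by its specific handler, not ZeroDivisionError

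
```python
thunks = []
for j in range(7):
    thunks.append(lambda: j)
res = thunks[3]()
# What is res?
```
6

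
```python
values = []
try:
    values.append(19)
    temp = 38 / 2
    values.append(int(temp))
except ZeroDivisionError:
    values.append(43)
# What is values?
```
[19, 19]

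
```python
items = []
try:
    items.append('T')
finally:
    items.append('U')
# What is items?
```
['T', 'U']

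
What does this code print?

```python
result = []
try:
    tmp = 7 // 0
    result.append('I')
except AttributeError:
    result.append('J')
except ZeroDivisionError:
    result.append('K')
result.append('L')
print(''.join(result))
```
KL

ZeroDivisionError is caught by its specific handler, not AttributeError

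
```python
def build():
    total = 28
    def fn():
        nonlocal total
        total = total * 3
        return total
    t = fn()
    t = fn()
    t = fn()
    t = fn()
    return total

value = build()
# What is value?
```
2268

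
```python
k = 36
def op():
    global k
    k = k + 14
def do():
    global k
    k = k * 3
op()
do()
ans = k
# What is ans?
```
150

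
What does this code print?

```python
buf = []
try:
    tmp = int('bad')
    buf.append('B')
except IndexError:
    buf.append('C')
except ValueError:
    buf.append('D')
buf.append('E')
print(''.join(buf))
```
DE

ValueError is caught by its specific handler, not IndexError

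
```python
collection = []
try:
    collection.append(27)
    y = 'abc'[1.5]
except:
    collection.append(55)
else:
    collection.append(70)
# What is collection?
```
[27, 55]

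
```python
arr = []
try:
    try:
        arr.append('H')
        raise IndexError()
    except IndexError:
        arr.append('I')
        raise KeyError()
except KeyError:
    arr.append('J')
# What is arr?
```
['H', 'I', 'J']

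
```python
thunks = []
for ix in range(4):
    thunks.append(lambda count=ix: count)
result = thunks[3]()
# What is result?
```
3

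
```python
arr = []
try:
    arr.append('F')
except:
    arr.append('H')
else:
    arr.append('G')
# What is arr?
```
['F', 'G']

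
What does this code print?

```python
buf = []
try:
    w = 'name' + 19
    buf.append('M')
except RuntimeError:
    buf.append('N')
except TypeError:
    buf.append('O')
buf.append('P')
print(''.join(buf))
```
OP

TypeError is caught by its specific handler, not RuntimeError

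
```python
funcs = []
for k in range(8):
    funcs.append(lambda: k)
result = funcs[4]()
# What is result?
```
7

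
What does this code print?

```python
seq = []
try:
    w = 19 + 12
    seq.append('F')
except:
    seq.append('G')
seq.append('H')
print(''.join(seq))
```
FH

No exception, try block completes normally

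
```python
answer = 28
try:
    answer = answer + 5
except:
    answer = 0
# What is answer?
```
33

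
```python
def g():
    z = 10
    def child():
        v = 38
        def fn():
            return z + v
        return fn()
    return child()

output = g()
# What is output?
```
48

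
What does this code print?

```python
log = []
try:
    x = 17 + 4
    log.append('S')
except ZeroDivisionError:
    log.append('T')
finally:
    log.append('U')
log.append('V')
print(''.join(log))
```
SUV

finally runs after normal execution too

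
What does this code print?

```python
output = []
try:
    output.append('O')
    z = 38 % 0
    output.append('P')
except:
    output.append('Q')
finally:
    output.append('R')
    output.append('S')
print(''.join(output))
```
OQRS

Code before exception runs, then except, then all of finally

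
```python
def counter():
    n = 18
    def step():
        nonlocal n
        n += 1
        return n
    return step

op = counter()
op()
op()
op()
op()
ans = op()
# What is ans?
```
23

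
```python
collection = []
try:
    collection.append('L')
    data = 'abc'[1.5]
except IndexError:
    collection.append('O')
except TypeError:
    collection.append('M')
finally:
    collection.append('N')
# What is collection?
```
['L', 'M', 'N']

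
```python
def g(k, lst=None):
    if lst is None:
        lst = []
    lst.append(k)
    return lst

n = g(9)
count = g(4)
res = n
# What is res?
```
[9]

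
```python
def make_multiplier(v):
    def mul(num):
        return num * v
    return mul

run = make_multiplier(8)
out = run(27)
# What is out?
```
216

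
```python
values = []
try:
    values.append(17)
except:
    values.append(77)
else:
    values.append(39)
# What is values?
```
[17, 39]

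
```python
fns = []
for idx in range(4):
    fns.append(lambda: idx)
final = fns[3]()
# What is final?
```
3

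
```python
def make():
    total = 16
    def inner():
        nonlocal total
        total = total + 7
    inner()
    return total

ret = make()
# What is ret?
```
23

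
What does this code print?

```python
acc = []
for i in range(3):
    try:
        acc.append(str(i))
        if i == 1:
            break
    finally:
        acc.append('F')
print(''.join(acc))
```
0F1F

finally runs even when breaking out of loop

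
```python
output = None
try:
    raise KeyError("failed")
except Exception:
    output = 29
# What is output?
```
29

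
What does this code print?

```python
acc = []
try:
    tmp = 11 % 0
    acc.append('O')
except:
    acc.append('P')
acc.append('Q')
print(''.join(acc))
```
PQ

Exception raised in try, caught by bare except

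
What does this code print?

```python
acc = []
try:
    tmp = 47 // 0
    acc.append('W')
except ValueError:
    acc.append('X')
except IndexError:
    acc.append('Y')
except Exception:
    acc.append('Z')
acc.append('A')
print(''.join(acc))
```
ZA

ZeroDivisionError not specifically caught, falls to Exception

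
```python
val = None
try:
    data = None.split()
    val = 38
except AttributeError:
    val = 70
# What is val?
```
70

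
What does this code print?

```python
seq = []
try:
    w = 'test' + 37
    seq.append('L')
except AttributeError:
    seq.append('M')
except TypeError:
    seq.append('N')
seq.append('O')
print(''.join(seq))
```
NO

TypeError is caught by its specific handler, not AttributeError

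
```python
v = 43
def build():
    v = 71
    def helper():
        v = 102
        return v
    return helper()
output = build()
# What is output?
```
102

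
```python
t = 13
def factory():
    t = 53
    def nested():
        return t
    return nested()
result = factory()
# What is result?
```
53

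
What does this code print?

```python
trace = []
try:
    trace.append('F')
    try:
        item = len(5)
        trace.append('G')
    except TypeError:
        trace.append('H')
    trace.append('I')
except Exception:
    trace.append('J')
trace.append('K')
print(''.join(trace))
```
FHIK

Inner exception caught by inner handler, outer continues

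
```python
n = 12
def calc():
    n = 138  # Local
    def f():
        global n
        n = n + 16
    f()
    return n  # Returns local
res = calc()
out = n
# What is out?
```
28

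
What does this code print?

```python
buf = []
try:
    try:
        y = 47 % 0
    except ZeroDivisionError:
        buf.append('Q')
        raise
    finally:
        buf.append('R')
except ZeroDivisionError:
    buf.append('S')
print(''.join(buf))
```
QRS

finally runs before re-raised exception propagates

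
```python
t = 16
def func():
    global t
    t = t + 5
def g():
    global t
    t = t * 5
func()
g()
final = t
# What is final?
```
105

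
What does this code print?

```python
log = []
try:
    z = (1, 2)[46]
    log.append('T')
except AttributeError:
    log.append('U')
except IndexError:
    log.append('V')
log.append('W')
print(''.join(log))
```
VW

IndexError is caught by its specific handler, not AttributeError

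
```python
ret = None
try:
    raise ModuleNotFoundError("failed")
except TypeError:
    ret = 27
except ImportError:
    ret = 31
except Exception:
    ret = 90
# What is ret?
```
31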